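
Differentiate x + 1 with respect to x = 1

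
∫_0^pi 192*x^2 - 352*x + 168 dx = 8*pi + 48 + (4 - 4*pi)^2 - (4 - 4*pi)^3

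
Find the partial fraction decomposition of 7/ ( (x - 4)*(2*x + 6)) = -1/(2*(x + 3)) + 1/(2*(x - 4))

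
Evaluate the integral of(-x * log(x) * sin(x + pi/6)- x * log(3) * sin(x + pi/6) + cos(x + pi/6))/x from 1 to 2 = log(6)*cos(pi/6 + 2) - log(3)*cos(pi/6 + 1)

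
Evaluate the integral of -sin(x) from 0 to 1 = -1 + cos(1)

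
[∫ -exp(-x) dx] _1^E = -exp(-1) + exp(-E)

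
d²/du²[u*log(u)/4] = 1/(4*u)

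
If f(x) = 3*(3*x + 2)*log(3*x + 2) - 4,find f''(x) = 27/(3*x + 2)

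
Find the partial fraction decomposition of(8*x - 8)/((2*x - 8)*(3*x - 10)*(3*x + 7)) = -40/(323*(3*x + 7)) - 14/(17*(3*x - 10)) + 6/(19*(x - 4))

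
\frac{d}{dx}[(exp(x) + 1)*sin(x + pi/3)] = sqrt(2)*exp(x)*cos(x + pi/12) + cos(x + pi/3)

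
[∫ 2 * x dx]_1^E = -1 + exp(2)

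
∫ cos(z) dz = sin(z) + C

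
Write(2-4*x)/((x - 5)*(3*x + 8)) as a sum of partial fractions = -38/(23*(3*x + 8)) - 18/(23*(x - 5))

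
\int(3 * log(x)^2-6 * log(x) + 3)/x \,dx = (log(x) - 1)^3 + C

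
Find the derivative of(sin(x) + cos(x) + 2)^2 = 2*cos(2*x) + 4*sqrt(2)*cos(x + pi/4)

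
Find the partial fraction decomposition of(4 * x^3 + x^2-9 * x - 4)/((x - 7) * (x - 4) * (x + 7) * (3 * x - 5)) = 31/(1456*(3*x - 5)) + 316/(1001*(x + 7)) - 232/(231*(x - 4)) + 677/(336*(x - 7))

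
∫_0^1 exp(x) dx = -1 + E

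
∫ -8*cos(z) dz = -8*sin(z) + C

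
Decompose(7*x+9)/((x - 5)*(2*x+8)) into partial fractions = 19/(18*(x + 4)) + 22/(9*(x - 5))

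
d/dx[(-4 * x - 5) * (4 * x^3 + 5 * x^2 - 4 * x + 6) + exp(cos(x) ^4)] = -64*x^3 - 120*x^2 - 18*x - 4*exp(cos(x)^4)*sin(x)*cos(x)^3 - 4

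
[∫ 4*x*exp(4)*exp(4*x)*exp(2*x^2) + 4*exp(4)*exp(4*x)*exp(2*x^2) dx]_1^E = -exp(10) + exp(2 + 2*(1 + E)^2)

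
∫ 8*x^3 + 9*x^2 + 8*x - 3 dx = 2*x^4 + 3*x^3 + 4*x^2 - 3*x + C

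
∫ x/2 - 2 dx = x^2/4 - 2*x + C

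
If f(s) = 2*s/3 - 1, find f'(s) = 2/3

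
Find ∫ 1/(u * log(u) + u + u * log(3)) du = log(log(3*u) + 1) + C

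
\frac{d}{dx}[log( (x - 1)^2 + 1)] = (2*x - 2)/(x^2 - 2*x + 2)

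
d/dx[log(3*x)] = 1/x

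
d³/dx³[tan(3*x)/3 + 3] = 54*tan(3*x)^4 + 72*tan(3*x)^2 + 18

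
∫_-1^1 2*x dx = 0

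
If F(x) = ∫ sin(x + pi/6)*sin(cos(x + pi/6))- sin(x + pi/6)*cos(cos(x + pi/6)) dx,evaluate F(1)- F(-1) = -2*sqrt(2)*sin(-sqrt(3)*cos(1)/2 + pi/4)*sin(sin(1)/2)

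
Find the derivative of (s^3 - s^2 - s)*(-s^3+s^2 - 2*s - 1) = -6*s^5 + 10*s^4 - 8*s^3 + 6*s + 1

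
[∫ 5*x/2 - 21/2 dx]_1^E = (-2 + E/4)*(-2 + 5*E) + 21/4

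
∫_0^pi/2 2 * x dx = pi^2/4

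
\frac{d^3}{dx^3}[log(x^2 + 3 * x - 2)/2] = (2*x^3 + 9*x^2 + 39*x + 45)/(x^6 + 9*x^5 + 21*x^4 - 9*x^3 - 42*x^2 + 36*x - 8)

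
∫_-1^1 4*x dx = 0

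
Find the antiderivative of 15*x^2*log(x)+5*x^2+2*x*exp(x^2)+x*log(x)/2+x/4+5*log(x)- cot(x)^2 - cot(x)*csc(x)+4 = x*(20*x^2 + x + 20)*log(x)/4 + exp(x^2) + cot(x) + csc(x) + C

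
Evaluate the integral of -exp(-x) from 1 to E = -exp(-1) + exp(-E)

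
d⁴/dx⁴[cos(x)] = cos(x)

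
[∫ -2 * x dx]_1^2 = -3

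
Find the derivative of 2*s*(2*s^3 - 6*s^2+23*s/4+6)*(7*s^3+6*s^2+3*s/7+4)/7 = 28*s^6 - 360*s^5/7 + 715*s^4/98 + 4588*s^3/49 + 1215*s^2/98 + 716*s/49 + 48/7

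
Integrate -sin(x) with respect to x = cos(x) + C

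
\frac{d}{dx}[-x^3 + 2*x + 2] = 2 - 3*x^2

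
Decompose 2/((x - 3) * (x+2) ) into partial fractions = -2/(5*(x + 2)) + 2/(5*(x - 3))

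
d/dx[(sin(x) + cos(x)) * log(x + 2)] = sqrt(2)*(x*log(x + 2)*cos(x + pi/4) + 2*log(x + 2)*cos(x + pi/4) + sin(x + pi/4))/(x + 2)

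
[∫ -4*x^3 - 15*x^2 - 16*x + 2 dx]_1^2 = -72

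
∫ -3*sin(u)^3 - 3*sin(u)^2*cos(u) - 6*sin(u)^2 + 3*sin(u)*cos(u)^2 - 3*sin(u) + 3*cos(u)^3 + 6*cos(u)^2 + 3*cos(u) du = (sqrt(2)*sin(u + pi/4) + 1)^3 + C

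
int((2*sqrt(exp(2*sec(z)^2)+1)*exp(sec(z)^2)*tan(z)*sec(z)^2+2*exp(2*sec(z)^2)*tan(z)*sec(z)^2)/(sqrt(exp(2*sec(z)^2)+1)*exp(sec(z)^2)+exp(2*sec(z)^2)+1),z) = log(sqrt(exp(2*sec(z)^2) + 1) + exp(sec(z)^2)) + C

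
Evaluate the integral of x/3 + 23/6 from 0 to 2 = 25/3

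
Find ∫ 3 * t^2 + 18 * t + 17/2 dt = t^3 + 9*t^2 + 17*t/2 + C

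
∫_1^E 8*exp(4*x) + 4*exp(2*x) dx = -2*exp(4) - 2*exp(2) + 2*exp(2*E) + 2*exp(4*E)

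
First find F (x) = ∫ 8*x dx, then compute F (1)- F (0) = 4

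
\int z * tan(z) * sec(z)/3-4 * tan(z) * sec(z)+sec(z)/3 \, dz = (z/3 - 4)*sec(z) + C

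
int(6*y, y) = 3*y^2 + C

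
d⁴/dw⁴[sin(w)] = sin(w)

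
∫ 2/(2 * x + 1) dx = log(2*x + 1) + C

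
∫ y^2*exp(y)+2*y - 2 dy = ((y - 1)^2 + 1)*(exp(y) + 1) + C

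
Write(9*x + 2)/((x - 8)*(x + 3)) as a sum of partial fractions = 25/(11*(x + 3)) + 74/(11*(x - 8))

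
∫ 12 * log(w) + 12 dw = 12*w*log(w) + C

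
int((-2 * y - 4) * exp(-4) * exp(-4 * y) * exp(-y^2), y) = exp(-(y + 2)^2) + C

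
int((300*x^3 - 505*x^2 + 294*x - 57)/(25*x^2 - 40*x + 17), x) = 6*x^2 - x + log((5*x - 4)^2 + 1) + C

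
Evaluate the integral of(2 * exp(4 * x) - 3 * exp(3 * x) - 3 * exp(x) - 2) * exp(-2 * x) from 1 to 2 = -3*exp(2) - (E - exp(-1))^2 - 3*exp(-1) + 3*exp(-2) + 3*E + (-exp(-2) + exp(2))^2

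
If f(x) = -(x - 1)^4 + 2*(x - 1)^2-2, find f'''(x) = 24 - 24*x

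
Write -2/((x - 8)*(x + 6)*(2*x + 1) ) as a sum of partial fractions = 8/(187*(2*x + 1)) - 1/(77*(x + 6)) - 1/(119*(x - 8))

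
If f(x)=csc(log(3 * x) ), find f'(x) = -cot(log(x) + log(3))*csc(log(x) + log(3))/x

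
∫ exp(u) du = exp(u) + C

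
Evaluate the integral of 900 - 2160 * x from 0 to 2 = -2520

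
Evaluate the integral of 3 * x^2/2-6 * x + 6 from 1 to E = (-2 + E)^3/2 + 1/2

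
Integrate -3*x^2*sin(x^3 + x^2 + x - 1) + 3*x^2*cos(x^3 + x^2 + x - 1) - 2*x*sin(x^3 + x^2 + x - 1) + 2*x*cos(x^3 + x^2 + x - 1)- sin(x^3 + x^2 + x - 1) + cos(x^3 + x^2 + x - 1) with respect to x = sin(x^3 + x^2 + x - 1) + cos(x^3 + x^2 + x - 1) + C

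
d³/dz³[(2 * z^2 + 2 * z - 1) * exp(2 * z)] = 16*z^2*exp(2*z) + 64*z*exp(2*z) + 40*exp(2*z)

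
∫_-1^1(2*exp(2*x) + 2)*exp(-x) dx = -4*exp(-1) + 4*E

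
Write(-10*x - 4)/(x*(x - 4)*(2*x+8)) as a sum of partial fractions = 9/(16*(x + 4)) - 11/(16*(x - 4)) + 1/(8*x)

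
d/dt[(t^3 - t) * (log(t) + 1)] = 3*t^2*log(t) + 4*t^2 - log(t) - 2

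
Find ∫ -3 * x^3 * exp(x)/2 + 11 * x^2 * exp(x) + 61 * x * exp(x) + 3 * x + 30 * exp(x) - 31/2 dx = -(x - 12)*(3*x + 5)*(x*exp(x) - 1)/2 + C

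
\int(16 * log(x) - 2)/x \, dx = 2*(4*log(x) - 1)*log(x) + C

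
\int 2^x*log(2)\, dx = 2^x + C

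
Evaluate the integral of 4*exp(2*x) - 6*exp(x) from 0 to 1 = -2*E + 2 + 2*(-1 + E)^2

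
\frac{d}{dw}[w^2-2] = 2*w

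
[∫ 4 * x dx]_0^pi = 2*pi^2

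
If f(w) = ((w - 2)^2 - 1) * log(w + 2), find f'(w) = (2*w^2*log(w + 2) + w^2 - 4*w - 8*log(w + 2) + 3)/(w + 2)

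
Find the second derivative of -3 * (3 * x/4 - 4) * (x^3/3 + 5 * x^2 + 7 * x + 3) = -9*x^2 - 87*x/2 + 177/2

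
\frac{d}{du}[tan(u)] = cos(u)^(-2)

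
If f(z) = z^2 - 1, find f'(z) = 2*z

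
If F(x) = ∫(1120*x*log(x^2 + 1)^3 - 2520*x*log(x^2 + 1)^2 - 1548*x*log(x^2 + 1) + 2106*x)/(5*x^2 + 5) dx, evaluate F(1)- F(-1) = 0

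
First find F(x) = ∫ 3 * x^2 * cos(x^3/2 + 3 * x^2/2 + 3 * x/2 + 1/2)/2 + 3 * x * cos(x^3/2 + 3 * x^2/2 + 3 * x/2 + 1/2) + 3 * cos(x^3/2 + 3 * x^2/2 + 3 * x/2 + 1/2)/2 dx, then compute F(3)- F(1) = sin(32) - sin(4)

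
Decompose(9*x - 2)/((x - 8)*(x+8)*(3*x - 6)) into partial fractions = -37/(240*(x + 8)) - 4/(45*(x - 2)) + 35/(144*(x - 8))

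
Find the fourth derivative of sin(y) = sin(y)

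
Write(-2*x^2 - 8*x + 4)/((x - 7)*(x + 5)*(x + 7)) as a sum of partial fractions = -19/(14*(x + 7)) + 1/(4*(x + 5)) - 25/(28*(x - 7))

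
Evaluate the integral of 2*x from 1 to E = -1 + exp(2)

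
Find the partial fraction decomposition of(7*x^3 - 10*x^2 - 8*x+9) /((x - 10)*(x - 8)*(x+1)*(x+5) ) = 269/(195*(x + 5)) - 321/(26*(x - 8)) + 539/(30*(x - 10))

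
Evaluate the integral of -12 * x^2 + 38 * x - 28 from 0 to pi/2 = -12 + (-2 + pi/2)^2*(3 - 2*pi)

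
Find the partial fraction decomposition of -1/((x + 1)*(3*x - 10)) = -3/(13*(3*x - 10)) + 1/(13*(x + 1))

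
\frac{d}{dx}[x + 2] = 1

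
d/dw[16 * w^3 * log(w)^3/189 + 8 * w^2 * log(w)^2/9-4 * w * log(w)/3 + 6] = 16*w^2*log(w)^3/63 + 16*w^2*log(w)^2/63 + 16*w*log(w)^2/9 + 16*w*log(w)/9 - 4*log(w)/3 - 4/3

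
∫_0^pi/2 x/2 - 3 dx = -9 + (-3 + pi/4)^2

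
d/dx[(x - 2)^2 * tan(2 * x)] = 2*x^2/cos(2*x)^2 + 2*x*tan(2*x) - 8*x/cos(2*x)^2 - 4*tan(2*x) + 8/cos(2*x)^2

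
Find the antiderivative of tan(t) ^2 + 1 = tan(t) + C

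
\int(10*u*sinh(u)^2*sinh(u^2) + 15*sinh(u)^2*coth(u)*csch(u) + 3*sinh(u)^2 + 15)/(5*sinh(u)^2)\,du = 3*u/5 + cosh(u^2) - 3*coth(u) - 3*csch(u) + C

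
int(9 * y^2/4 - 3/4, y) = 3*y^3/4 - 3*y/4 + C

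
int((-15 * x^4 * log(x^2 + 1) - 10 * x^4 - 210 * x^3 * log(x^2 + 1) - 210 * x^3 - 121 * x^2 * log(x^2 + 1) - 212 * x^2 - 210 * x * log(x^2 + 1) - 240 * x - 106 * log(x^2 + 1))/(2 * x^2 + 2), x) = -(x + 20)*(5*x^2 + 5*x + 6)*log(x^2 + 1)/2 + C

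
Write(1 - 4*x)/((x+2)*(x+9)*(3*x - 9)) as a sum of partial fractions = 37/(252*(x + 9)) - 3/(35*(x + 2)) - 11/(180*(x - 3))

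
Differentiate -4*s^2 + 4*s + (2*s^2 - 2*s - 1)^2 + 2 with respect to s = 16*s^3 - 24*s^2 - 8*s + 8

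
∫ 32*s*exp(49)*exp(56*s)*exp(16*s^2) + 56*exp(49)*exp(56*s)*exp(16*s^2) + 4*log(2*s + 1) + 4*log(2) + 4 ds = 2*(2*s + 1)*log(4*s + 2) + exp((4*s + 7)^2) + C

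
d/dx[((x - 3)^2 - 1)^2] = 4*x^3 - 36*x^2 + 104*x - 96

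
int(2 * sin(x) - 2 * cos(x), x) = -2*sqrt(2)*sin(x + pi/4) + C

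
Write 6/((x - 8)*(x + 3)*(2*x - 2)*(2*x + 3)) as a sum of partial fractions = 8/(95*(2*x + 3)) - 1/(44*(x + 3)) - 3/(140*(x - 1)) + 3/(1463*(x - 8))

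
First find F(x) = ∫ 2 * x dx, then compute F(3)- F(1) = 8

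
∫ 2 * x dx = x^2 + C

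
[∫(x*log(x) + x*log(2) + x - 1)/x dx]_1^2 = log(4)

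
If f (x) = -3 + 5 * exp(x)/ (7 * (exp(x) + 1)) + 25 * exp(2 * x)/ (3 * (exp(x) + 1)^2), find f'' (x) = (-365*exp(3*x) + 700*exp(2*x) + 15*exp(x))/(21*exp(4*x) + 84*exp(3*x) + 126*exp(2*x) + 84*exp(x) + 21)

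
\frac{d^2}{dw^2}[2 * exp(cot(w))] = 2*(1 + tan(w)^(-2))*(tan(w) + 1)^2*exp(1/tan(w))/tan(w)^2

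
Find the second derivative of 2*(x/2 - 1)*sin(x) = -x*sin(x) + 2*sin(x) + 2*cos(x)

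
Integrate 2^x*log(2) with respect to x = 2^x + C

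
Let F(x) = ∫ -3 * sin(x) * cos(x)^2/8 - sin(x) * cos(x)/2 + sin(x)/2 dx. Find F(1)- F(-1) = 0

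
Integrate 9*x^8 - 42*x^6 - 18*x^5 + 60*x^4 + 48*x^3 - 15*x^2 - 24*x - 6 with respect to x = x^9 - 6*x^7 - 3*x^6 + 12*x^5 + 12*x^4 - 5*x^3 - 12*x^2 - 6*x + C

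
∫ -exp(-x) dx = exp(-x) + C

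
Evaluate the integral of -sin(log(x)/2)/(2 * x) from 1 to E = -1 + cos(1/2)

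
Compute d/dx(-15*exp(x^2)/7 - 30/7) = -30*x*exp(x^2)/7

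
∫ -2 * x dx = -x^2 + C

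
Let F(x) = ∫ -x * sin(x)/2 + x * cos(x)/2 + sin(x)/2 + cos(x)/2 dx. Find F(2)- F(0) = cos(2) + sin(2)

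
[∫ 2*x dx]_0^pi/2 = pi^2/4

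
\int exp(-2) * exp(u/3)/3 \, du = exp(u/3 - 2) + C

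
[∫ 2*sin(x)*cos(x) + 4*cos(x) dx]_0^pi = 0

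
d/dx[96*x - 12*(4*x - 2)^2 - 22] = 288 - 384*x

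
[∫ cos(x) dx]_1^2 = -sin(1) + sin(2)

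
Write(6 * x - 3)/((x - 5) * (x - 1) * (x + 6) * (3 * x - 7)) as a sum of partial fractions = -297/(800*(3*x - 7)) + 39/(1925*(x + 6)) + 3/(112*(x - 1)) + 27/(352*(x - 5))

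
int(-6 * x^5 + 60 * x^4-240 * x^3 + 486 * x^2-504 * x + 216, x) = -x^6 + 12*x^5 - 60*x^4 + 162*x^3 - 252*x^2 + 216*x + C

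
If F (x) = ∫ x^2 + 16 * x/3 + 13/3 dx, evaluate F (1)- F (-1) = 28/3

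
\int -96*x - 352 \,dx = -48*x^2 - 352*x + C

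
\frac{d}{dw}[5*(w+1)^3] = 15*w^2 + 30*w + 15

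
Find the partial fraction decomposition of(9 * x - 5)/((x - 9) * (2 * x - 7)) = -53/(11*(2*x - 7)) + 76/(11*(x - 9))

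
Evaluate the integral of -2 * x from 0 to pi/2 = -pi^2/4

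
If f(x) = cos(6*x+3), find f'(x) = -6*sin(6*x + 3)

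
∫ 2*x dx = x^2 + C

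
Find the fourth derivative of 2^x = 2^x*log(2)^4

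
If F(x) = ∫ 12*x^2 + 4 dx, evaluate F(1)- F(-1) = 16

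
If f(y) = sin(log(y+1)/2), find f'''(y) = (6*sin(log(y + 1)/2) + 7*cos(log(y + 1)/2))/(8*y^3 + 24*y^2 + 24*y + 8)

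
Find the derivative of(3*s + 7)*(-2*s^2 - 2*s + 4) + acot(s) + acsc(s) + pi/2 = (-18*s^6*sqrt(1 - 1/s^2) - 40*s^5*sqrt(1 - 1/s^2) - 20*s^4*sqrt(1 - 1/s^2) - 40*s^3*sqrt(1 - 1/s^2) - 3*s^2*sqrt(1 - 1/s^2) - s^2 - 1)/(s^4*sqrt(1 - 1/s^2) + s^2*sqrt(1 - 1/s^2))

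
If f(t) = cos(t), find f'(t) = -sin(t)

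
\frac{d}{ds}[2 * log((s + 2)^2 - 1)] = (4*s + 8)/(s^2 + 4*s + 3)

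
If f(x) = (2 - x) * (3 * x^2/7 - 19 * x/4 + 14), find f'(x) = -9*x^2/7 + 157*x/14 - 47/2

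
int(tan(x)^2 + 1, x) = tan(x) + C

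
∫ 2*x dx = x^2 + C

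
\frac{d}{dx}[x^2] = 2*x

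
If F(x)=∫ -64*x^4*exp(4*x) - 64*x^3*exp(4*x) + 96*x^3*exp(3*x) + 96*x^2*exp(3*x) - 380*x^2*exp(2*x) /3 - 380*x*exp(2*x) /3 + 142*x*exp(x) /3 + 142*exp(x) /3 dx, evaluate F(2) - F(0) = -4*(-4*exp(2) + 3 + 8*exp(4))^2 - 4*exp(2)/3 + 36 + 8*exp(4)/3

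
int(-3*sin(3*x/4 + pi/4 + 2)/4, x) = cos(3*x/4 + pi/4 + 2) + C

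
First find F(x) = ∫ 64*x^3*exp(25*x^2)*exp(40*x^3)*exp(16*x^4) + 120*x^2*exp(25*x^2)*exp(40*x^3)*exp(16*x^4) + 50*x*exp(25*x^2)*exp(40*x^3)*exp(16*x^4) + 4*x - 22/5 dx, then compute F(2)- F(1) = -exp(81) + 8/5 + exp(676)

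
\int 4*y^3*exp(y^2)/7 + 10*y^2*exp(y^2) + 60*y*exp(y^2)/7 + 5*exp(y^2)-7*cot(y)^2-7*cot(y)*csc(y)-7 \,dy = (2*y^2 + 35*y + 28)*exp(y^2)/7 + 7*cot(y) + 7*csc(y) + C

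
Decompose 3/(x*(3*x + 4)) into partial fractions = -9/(4*(3*x + 4)) + 3/(4*x)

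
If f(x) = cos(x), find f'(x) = -sin(x)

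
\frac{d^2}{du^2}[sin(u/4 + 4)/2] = -sin(u/4 + 4)/32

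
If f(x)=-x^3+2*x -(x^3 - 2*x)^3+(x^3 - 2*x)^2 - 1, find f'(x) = -9*x^8 + 42*x^6 + 6*x^5 - 60*x^4 - 16*x^3 + 21*x^2 + 8*x + 2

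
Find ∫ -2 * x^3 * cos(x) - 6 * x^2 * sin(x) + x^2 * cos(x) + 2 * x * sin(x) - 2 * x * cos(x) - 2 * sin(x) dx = x*(-2*x^2 + x - 2)*sin(x) + C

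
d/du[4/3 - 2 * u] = -2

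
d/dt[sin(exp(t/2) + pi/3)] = exp(t/2)*cos(exp(t/2) + pi/3)/2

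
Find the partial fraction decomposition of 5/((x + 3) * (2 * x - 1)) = 10/(7*(2*x - 1)) - 5/(7*(x + 3))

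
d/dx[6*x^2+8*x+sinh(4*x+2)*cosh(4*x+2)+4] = 12*x + 4*sinh(4*x + 2)^2 + 4*cosh(4*x + 2)^2 + 8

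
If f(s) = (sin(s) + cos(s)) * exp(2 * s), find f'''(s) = (-9*sin(s) + 13*cos(s))*exp(2*s)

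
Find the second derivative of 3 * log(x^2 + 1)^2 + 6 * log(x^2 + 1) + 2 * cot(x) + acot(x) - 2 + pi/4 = 2*(2*x^4*cos(x)/sin(x)^3 - 6*x^2*log(x^2 + 1) + 6*x^2 + 4*x^2*cos(x)/sin(x)^3 + x + 6*log(x^2 + 1) + 6 + 2*cos(x)/sin(x)^3)/(x^4 + 2*x^2 + 1)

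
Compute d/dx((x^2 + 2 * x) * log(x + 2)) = 2*x*log(x + 2) + x + 2*log(x + 2)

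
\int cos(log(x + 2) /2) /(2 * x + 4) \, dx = sin(log(x + 2)/2) + C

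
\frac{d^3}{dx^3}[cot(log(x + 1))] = (-6*cot(log(x + 1))^4 - 6*cot(log(x + 1))^3 - 10*cot(log(x + 1))^2 - 6*cot(log(x + 1)) - 4)/(x^3 + 3*x^2 + 3*x + 1)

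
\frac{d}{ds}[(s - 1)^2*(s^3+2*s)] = 5*s^4 - 8*s^3 + 9*s^2 - 8*s + 2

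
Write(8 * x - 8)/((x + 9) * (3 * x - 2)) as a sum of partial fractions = -8/(29*(3*x - 2)) + 80/(29*(x + 9))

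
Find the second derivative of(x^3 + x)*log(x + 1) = (6*x^3*log(x + 1) + 5*x^3 + 12*x^2*log(x + 1) + 6*x^2 + 6*x*log(x + 1) + x + 2)/(x^2 + 2*x + 1)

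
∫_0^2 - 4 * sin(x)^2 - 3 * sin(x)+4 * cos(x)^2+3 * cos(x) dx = -3 + 2*sin(4) + 3*sqrt(2)*sin(pi/4 + 2)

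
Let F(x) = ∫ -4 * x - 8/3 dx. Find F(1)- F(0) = -14/3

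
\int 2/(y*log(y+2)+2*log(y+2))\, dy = 2*log(log(y + 2)) + C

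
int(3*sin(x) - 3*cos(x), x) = -3*sqrt(2)*sin(x + pi/4) + C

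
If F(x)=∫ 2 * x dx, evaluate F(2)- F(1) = 3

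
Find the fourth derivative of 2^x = 2^x*log(2)^4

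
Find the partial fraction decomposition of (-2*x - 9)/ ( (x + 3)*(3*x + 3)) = 1/(2*(x + 3)) - 7/(6*(x + 1))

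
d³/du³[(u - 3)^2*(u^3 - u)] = 60*u^2 - 144*u + 48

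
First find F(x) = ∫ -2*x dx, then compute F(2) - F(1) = -3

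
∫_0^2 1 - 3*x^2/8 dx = 1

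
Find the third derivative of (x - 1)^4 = 24*x - 24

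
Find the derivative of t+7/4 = 1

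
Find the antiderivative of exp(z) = exp(z) + C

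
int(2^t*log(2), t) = 2^t + C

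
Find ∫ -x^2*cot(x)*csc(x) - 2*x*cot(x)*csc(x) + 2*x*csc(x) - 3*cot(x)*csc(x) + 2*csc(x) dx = ((x + 1)^2 + 2)*csc(x) + C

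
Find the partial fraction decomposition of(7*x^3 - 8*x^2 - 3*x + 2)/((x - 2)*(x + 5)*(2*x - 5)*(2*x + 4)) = 431/(270*(2*x - 5)) + 529/(315*(x + 5)) - 10/(27*(x + 2)) - 5/(14*(x - 2))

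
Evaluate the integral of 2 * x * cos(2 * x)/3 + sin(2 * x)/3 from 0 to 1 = sin(2)/3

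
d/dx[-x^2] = -2*x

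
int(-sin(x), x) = cos(x) + C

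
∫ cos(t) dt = sin(t) + C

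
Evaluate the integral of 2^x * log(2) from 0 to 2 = 3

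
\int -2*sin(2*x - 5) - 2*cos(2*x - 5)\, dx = -sin(2*x - 5) + cos(2*x - 5) + C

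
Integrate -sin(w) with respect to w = cos(w) + C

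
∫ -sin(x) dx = cos(x) + C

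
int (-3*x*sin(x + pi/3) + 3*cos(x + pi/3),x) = 3*x*cos(x + pi/3) + C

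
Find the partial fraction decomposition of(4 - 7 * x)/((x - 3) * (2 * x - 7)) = -41/(2*x - 7) + 17/(x - 3)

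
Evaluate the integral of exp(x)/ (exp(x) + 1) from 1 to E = -log(2 + 2*E) + log(2 + 2*exp(E))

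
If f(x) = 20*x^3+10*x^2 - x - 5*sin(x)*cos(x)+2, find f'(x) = 60*x^2 + 20*x + 10*sin(x)^2 - 6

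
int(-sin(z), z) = cos(z) + C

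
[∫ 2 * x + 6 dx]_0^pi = -9 + (3 + pi)^2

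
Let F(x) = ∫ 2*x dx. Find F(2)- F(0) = 4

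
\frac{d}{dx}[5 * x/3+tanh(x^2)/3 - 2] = 2*x/(3*cosh(x^2)^2) + 5/3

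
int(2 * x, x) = x^2 + C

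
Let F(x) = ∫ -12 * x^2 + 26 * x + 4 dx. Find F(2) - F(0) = 28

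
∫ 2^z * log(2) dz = 2^z + C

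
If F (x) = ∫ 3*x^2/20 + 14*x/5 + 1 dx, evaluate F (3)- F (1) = 29/2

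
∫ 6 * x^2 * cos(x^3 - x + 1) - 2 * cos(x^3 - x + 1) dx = 2*sin(x^3 - x + 1) + C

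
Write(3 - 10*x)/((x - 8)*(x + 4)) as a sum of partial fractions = -43/(12*(x + 4)) - 77/(12*(x - 8))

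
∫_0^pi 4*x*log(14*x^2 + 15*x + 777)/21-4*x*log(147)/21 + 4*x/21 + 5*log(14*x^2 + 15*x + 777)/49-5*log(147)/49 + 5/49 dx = -37*log(37/7)/7 + (5*pi/49 + 2*pi^2/21 + 37/7)*log(5*pi/49 + 2*pi^2/21 + 37/7)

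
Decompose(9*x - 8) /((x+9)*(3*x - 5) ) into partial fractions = 21/(32*(3*x - 5)) + 89/(32*(x + 9))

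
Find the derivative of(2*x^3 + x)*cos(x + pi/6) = -2*x^3*sin(x + pi/6) + 6*x^2*cos(x + pi/6) - x*sin(x + pi/6) + cos(x + pi/6)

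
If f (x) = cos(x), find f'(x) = -sin(x)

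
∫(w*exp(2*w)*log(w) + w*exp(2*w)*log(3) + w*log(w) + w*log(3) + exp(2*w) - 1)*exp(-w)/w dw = 2*log(3*w)*sinh(w) + C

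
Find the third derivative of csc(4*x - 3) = -384*cot(4*x - 3)^3*csc(4*x - 3) - 320*cot(4*x - 3)*csc(4*x - 3)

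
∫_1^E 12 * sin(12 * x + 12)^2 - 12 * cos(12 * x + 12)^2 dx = -sin(24 + 24*E)/2 + sin(48)/2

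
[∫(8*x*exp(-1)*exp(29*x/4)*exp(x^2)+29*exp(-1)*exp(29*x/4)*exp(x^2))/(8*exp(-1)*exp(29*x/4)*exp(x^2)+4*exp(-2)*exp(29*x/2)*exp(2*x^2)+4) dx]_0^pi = -exp(-1)/(exp(-1) + 1) + exp(-1 + pi^2 + 29*pi/4)/(1 + exp(-1 + pi^2 + 29*pi/4))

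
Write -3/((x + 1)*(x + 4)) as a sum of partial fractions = 1/(x + 4) - 1/(x + 1)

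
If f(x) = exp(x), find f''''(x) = exp(x)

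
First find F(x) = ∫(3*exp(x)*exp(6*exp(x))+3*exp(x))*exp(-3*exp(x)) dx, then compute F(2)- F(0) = -exp(3) - exp(-3*exp(2)) + exp(-3) + exp(3*exp(2))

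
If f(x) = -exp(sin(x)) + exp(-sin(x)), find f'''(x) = (exp(2*sin(x))*sin(x) + 3*exp(2*sin(x)) + sin(x) - 3)*exp(-sin(x))*sin(x)*cos(x)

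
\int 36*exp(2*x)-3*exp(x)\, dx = (18*exp(x) - 3)*exp(x) + C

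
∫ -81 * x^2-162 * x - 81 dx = -27*x^3 - 81*x^2 - 81*x + C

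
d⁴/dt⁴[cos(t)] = cos(t)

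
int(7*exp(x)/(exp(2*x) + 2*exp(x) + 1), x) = (2*exp(x) - 5)/(exp(x) + 1) + C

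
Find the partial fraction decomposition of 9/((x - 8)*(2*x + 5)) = -6/(7*(2*x + 5)) + 3/(7*(x - 8))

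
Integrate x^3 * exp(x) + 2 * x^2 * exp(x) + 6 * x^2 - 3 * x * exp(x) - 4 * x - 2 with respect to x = (exp(x) + 2)*(x^3 - x^2 - x + 1) + C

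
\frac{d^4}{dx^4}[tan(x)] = 24*tan(x)^5 + 40*tan(x)^3 + 16*tan(x)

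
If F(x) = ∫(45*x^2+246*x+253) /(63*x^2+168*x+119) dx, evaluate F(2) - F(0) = -log(17) + 10/7 + log(101)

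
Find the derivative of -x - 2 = -1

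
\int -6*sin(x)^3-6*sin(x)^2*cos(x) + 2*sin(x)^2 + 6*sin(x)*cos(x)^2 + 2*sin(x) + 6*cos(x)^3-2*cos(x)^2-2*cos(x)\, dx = -sin(2*x) + sqrt(2)*sin(x + pi/4) - sqrt(2)*cos(3*x + pi/4) + C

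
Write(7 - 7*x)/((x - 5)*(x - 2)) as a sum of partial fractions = 7/(3*(x - 2)) - 28/(3*(x - 5))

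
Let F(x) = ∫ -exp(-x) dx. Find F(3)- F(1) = -exp(-1) + exp(-3)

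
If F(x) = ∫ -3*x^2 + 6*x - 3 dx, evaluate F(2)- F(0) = -2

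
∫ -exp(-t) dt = exp(-t) + C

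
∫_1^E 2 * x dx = -1 + exp(2)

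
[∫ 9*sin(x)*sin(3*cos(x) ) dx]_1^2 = -3*cos(3*cos(1)) + 3*cos(3*cos(2))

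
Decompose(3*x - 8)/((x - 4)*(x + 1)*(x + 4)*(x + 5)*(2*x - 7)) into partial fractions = -8/(459*(2*x - 7)) - 23/(612*(x + 5)) + 1/(18*(x + 4)) - 11/(540*(x + 1)) + 1/(90*(x - 4))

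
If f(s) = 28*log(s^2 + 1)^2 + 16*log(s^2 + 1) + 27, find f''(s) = (-112*s^2*log(s^2 + 1) + 192*s^2 + 112*log(s^2 + 1) + 32)/(s^4 + 2*s^2 + 1)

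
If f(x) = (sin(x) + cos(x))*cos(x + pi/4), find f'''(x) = 4*sqrt(2)*sin(2*x)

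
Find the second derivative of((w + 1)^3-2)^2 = 30*w^4 + 120*w^3 + 180*w^2 + 96*w + 6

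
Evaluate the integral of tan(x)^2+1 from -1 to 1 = 2*tan(1)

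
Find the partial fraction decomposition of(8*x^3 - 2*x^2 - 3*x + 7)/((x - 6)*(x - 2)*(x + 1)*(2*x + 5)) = 328/(153*(2*x + 5)) - 19/(36*(x - 2)) + 235/(68*(x - 6))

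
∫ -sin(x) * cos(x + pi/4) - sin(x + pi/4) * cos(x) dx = cos(x)*cos(x + pi/4) + C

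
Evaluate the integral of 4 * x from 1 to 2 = 6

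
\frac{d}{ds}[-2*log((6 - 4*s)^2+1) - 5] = (96 - 64*s)/(16*s^2 - 48*s + 37)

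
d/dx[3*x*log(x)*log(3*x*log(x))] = 3*log(x)*log(x*log(x)) + 3*log(x) + 3*log(3)*log(x) + 3*log(x*log(x)) + 3 + 3*log(3)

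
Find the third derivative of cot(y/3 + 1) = -2*cot(y/3 + 1)^4/9 - 8*cot(y/3 + 1)^2/27 - 2/27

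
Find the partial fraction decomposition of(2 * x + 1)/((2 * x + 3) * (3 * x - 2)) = 7/(13*(3*x - 2)) + 4/(13*(2*x + 3))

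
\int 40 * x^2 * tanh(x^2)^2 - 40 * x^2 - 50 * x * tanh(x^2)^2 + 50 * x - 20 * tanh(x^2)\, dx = -5*(4*x - 5)*tanh(x^2) + C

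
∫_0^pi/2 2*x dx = pi^2/4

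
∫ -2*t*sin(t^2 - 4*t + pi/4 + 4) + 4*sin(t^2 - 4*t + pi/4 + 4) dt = cos((t - 2)^2 + pi/4) + C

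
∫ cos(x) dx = sin(x) + C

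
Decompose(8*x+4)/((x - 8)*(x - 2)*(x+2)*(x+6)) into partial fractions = 11/(112*(x + 6)) - 3/(40*(x + 2)) - 5/(48*(x - 2)) + 17/(210*(x - 8))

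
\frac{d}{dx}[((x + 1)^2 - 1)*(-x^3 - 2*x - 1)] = -5*x^4 - 8*x^3 - 6*x^2 - 10*x - 2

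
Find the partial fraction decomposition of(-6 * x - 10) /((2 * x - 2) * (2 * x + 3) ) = 1/(5*(2*x + 3)) - 8/(5*(x - 1))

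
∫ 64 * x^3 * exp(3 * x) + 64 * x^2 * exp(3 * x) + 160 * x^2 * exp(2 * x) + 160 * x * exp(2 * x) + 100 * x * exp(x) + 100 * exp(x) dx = 4*x*(16*x^2*exp(2*x) + 60*x*exp(x) + 75)*exp(x)/3 + C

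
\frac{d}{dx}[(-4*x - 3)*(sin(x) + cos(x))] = 4*x*sin(x) - 4*x*cos(x) - sin(x) - 7*cos(x)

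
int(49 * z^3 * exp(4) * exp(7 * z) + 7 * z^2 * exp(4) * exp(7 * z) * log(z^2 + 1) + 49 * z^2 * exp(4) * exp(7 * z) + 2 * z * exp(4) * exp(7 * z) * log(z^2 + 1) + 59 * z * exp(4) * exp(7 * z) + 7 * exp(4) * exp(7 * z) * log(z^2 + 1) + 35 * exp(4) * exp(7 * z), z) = (z^2 + 1)*(7*z + log(z^2 + 1) + 4)*exp(7*z + 4) + C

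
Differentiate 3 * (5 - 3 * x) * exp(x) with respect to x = -9*x*exp(x) + 6*exp(x)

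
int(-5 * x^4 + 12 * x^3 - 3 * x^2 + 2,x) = -x^5 + 3*x^4 - x^3 + 2*x + C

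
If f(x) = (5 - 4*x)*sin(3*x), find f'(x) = -12*x*cos(3*x) - 4*sin(3*x) + 15*cos(3*x)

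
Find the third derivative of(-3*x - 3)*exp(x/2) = -3*x*exp(x/2)/8 - 21*exp(x/2)/8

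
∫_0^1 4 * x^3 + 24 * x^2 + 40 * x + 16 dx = 45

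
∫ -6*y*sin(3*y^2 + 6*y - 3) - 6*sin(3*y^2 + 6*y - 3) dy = cos(3*(y + 1)^2 - 6) + C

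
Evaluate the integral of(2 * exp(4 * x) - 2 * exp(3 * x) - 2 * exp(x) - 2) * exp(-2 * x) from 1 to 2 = -(-1 - exp(-1) + E)^2 + (-1 - exp(-2) + exp(2))^2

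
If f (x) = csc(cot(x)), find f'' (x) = (-(-1 + sin(x)^(-2))^2 + 2*(-1 + sin(x)^(-2))^2/sin(1/tan(x))^2 + 1 - 2/sin(1/tan(x))^2 - 2/sin(x)^2 + 4/(sin(x)^2*sin(1/tan(x))^2) - 2*cos(x)*cos(1/tan(x))/(sin(x)^3*sin(1/tan(x))))/sin(1/tan(x))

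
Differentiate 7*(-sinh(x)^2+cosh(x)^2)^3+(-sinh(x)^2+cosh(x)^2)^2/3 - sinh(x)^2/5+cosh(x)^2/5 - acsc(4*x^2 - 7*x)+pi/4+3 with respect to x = (8*x - 7)/(16*x^4*sqrt(1 - 1/(16*x^4 - 56*x^3 + 49*x^2)) - 56*x^3*sqrt(1 - 1/(16*x^4 - 56*x^3 + 49*x^2)) + 49*x^2*sqrt(1 - 1/(16*x^4 - 56*x^3 + 49*x^2)))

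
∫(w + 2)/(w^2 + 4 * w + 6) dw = log((w + 2)^2 + 2)/2 + C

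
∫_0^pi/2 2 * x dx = pi^2/4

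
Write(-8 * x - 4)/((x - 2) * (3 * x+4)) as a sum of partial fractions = -2/(3*x + 4) - 2/(x - 2)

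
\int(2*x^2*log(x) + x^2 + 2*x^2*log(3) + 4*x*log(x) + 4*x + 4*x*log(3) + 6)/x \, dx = ((x + 2)^2 + 2)*log(3*x) + C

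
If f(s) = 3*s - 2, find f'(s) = 3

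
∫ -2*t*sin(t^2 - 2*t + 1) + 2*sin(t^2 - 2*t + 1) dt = cos((t - 1)^2) + C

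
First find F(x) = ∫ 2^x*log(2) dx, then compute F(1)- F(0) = 1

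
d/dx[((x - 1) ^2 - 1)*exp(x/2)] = x^2*exp(x/2)/2 + x*exp(x/2) - 2*exp(x/2)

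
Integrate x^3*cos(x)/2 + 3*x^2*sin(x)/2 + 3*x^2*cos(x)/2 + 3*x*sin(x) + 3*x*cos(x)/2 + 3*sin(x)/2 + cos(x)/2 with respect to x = (x + 1)^3*sin(x)/2 + C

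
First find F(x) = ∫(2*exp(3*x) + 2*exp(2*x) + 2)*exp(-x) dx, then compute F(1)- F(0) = (2 + E)*(E - exp(-1))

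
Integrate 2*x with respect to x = x^2 + C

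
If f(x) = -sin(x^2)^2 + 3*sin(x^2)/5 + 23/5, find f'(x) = 2*x*(3/5 - 2*sin(x^2))*cos(x^2)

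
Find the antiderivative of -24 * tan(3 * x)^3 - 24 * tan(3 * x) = -4/cos(3*x)^2 + C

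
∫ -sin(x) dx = cos(x) + C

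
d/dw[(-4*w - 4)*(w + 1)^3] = -16*w^3 - 48*w^2 - 48*w - 16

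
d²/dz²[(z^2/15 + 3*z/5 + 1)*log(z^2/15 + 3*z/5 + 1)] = (2*z^2*log(z^2/15 + 3*z/5 + 1) + 6*z^2 + 18*z*log(z^2/15 + 3*z/5 + 1) + 54*z + 30*log(z^2/15 + 3*z/5 + 1) + 111)/(15*z^2 + 135*z + 225)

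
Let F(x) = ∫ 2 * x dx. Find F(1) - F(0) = 1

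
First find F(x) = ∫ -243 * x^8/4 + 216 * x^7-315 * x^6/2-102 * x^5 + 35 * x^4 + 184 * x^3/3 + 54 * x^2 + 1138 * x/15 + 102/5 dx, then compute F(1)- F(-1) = 323/10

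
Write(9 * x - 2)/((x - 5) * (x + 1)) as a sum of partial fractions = 11/(6*(x + 1)) + 43/(6*(x - 5))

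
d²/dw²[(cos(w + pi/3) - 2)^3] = 6*sin(w + pi/3)^2*cos(w + pi/3) - 12*sin(w + pi/3)^2 - 3*cos(w + pi/3)^3 + 12*cos(w + pi/3)^2 - 12*cos(w + pi/3)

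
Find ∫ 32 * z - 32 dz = 16*z^2 - 32*z + C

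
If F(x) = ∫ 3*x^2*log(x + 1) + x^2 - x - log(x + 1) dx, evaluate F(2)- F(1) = 6*log(3)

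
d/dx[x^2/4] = x/2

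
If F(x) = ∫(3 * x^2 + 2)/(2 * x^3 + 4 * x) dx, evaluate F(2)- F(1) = -log(3)/2 + log(12)/2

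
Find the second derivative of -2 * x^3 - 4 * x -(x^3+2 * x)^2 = -30*x^4 - 48*x^2 - 12*x - 8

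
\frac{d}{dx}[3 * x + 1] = 3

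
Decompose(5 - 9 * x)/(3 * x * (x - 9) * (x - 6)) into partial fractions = 49/(54*(x - 6)) - 76/(81*(x - 9)) + 5/(162*x)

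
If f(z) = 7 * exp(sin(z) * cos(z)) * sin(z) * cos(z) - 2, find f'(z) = 7*(sin(4*z)/4 + cos(2*z))*exp(sin(2*z)/2)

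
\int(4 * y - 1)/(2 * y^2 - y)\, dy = log(y*(2*y - 1)) + C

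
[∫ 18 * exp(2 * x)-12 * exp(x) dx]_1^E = -(-2 + 3*E)^2 + (-2 + 3*exp(E))^2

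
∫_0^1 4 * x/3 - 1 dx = -1/3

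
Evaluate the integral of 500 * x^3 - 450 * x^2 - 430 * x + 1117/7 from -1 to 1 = 134/7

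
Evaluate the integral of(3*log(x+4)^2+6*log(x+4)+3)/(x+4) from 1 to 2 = -(1 + log(5))^3 + (1 + log(6))^3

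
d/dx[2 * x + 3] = 2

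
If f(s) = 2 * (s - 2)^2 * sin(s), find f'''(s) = -2*s^2*cos(s) - 12*s*sin(s) + 8*s*cos(s) + 24*sin(s) + 4*cos(s)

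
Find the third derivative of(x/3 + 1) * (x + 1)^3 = 8*x + 12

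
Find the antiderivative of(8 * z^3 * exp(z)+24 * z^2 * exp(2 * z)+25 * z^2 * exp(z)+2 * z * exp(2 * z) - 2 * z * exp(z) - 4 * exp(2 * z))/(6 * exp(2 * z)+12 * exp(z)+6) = ((8*z^3 + z^2 - 4*z + 4)*exp(z) + 18*exp(z) + 18)/(6*(exp(z) + 1)) + C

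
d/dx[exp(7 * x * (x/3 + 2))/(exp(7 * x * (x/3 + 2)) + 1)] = (14*x*exp(7*x^2/3 + 14*x) + 42*exp(7*x^2/3 + 14*x))/(3*exp(28*x)*exp(14*x^2/3) + 6*exp(14*x)*exp(7*x^2/3) + 3)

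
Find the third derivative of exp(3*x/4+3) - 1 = 27*exp(3*x/4 + 3)/64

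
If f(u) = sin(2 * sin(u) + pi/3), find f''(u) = -2*sin(u)*cos(2*sin(u) + pi/3) - 4*sin(2*sin(u) + pi/3)*cos(u)^2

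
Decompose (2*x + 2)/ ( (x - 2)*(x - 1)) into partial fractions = -4/(x - 1) + 6/(x - 2)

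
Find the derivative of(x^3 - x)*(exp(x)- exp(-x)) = (x^3*exp(2*x) + x^3 + 3*x^2*exp(2*x) - 3*x^2 - x*exp(2*x) - x - exp(2*x) + 1)*exp(-x)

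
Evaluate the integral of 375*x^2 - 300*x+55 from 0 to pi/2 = -5*pi/2 + 8 + (-2 + 5*pi/2)^3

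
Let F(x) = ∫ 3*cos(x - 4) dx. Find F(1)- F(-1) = 3*sin(5) - 3*sin(3)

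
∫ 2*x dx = x^2 + C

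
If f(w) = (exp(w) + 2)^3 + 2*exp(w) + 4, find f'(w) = 3*exp(3*w) + 12*exp(2*w) + 14*exp(w)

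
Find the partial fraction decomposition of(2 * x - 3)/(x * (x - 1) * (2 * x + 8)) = -11/(40*(x + 4)) - 1/(10*(x - 1)) + 3/(8*x)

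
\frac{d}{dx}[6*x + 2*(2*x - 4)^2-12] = 16*x - 26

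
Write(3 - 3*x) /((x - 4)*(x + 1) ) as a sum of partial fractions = -6/(5*(x + 1)) - 9/(5*(x - 4))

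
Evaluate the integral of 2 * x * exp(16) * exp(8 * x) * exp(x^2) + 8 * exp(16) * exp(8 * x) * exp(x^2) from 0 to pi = -exp(16) + exp((pi + 4)^2)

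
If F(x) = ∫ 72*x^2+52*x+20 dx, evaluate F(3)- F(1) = 872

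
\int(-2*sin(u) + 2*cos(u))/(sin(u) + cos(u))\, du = 2*log(sin(u + pi/4)) + C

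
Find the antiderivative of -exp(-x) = exp(-x) + C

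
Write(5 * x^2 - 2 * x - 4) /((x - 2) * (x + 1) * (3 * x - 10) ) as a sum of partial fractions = 101/(13*(3*x - 10)) + 1/(13*(x + 1)) - 1/(x - 2)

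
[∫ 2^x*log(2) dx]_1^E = -2 + 2^E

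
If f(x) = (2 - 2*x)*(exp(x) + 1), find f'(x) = -2*x*exp(x) - 2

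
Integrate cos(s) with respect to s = sin(s) + C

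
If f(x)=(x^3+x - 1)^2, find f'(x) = 6*x^5 + 8*x^3 - 6*x^2 + 2*x - 2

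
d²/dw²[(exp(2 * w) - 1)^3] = 36*exp(6*w) - 48*exp(4*w) + 12*exp(2*w)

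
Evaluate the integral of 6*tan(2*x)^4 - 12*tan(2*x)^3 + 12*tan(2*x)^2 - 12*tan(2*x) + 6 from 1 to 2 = (-1 + tan(4))^3 - (tan(2) - 1)^3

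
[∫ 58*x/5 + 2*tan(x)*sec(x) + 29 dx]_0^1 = 2*sec(1) + 164/5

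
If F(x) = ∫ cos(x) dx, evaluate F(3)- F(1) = -sin(1) + sin(3)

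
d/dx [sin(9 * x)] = 9*cos(9*x)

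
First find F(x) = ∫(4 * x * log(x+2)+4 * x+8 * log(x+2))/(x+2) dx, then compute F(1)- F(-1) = 4*log(3)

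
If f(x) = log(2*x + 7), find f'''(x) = 16/(8*x^3 + 84*x^2 + 294*x + 343)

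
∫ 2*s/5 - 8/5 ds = s^2/5 - 8*s/5 + C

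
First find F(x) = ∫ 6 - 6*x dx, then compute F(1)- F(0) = 3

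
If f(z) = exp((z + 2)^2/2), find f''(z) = z^2*exp(z^2/2 + 2*z + 2) + 4*z*exp(z^2/2 + 2*z + 2) + 5*exp(z^2/2 + 2*z + 2)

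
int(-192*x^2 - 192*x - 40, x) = -64*x^3 - 96*x^2 - 40*x + C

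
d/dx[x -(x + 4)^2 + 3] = -2*x - 7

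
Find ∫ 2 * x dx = x^2 + C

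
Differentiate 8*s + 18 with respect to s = 8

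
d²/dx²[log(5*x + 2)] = -25/(25*x^2 + 20*x + 4)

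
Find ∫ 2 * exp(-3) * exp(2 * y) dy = exp(2*y - 3) + C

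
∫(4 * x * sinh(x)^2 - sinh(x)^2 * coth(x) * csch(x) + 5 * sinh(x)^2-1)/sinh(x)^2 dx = 2*x^2 + 5*x + coth(x) + csch(x) + C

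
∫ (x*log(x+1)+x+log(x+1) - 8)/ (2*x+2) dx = (x - 8)*log(x + 1)/2 + C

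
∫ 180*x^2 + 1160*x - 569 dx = 60*x^3 + 580*x^2 - 569*x + C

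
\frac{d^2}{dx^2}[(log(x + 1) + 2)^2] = (-2*log(x + 1) - 2)/(x^2 + 2*x + 1)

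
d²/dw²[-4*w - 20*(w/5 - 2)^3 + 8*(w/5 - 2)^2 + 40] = 256/25 - 24*w/25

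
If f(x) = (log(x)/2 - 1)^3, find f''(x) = (-3*log(x)^2 + 18*log(x) - 24)/(8*x^2)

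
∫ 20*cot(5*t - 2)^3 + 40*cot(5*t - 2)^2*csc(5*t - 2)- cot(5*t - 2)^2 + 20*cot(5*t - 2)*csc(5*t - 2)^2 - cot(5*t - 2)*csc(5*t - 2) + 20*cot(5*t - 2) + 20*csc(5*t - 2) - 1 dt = -2*(cot(5*t - 2) + csc(5*t - 2))^2 + cot(5*t - 2)/5 + csc(5*t - 2)/5 + C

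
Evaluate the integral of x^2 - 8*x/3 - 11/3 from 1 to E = (-2 + E/3)*(1 + E)^2 + 20/3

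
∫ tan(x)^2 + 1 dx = tan(x) + C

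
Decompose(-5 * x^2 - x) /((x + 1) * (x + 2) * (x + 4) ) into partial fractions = -38/(3*(x + 4)) + 9/(x + 2) - 4/(3*(x + 1))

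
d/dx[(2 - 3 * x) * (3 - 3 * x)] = 18*x - 15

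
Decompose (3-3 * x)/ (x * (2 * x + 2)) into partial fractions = -3/(x + 1) + 3/(2*x)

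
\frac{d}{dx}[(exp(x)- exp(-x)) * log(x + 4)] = (x*exp(2*x)*log(x + 4) + x*log(x + 4) + 4*exp(2*x)*log(x + 4) + exp(2*x) + 4*log(x + 4) - 1)/(x*exp(x) + 4*exp(x))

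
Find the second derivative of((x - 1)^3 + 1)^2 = 30*x^4 - 120*x^3 + 180*x^2 - 108*x + 18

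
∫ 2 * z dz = z^2 + C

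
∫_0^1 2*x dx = 1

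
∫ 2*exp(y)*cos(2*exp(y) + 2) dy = sin(2*exp(y) + 2) + C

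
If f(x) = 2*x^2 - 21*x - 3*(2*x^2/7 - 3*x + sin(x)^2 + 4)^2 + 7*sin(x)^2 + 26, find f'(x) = -48*x^3/49 - 12*x^2*sin(2*x)/7 + 108*x^2/7 - 24*x*sin(x)^2/7 + 18*x*sin(2*x) - 446*x/7 - 12*sin(x)^3*cos(x) + 18*sin(x)^2 - 17*sin(2*x) + 51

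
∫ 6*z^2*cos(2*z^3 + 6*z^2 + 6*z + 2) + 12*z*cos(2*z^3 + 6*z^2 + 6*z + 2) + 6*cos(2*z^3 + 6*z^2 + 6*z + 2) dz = sin(2*(z + 1)^3) + C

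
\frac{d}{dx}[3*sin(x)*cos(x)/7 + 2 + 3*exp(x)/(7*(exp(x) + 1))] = 3*(2*exp(2*x)*cos(x)^2 - exp(2*x) + 4*exp(x)*cos(x)^2 - exp(x) + 2*cos(x)^2 - 1)/(7*exp(2*x) + 14*exp(x) + 7)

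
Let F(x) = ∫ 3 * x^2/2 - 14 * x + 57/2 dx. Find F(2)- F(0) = 33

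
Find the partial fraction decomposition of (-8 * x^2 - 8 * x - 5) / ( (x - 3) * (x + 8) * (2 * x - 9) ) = -812/(75*(2*x - 9)) - 453/(275*(x + 8)) + 101/(33*(x - 3))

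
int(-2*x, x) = -x^2 + C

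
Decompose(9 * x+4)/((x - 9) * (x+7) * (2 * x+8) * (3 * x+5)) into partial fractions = 297/(7168*(3*x + 5)) + 59/(1536*(x + 7)) - 16/(273*(x + 4)) + 85/(13312*(x - 9))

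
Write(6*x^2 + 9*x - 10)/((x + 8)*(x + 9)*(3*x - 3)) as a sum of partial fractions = 79/(6*(x + 9)) - 302/(27*(x + 8)) + 1/(54*(x - 1))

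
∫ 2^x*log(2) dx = 2^x + C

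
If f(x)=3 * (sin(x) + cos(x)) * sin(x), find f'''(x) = -12*sqrt(2)*sin(2*x + pi/4)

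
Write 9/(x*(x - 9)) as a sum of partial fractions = 1/(x - 9) - 1/x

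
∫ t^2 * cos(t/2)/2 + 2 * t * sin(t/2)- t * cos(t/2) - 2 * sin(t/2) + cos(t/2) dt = ((t - 1)^2 + 1)*sin(t/2) + C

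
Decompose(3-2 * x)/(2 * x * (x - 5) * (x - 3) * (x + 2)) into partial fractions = -1/(20*(x + 2)) + 1/(20*(x - 3)) - 1/(20*(x - 5)) + 1/(20*x)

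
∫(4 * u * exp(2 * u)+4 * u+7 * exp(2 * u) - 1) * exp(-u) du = 2*(4*u + 3)*sinh(u) + C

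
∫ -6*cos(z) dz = -6*sin(z) + C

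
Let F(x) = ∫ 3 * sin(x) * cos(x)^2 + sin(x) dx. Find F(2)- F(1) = -cos(2)^3 + cos(1)^3 - cos(2) + cos(1)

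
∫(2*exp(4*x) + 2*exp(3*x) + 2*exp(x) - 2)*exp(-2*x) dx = ((exp(x) + 1)*exp(x) - 1)^2*exp(-2*x) + C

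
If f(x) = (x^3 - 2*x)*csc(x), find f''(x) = (-x^3 + 2*x^3/sin(x)^2 - 6*x^2*cos(x)/sin(x) + 8*x - 4*x/sin(x)^2 + 4*cos(x)/sin(x))/sin(x)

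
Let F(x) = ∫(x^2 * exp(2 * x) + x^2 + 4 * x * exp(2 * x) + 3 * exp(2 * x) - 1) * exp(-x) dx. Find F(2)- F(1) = -4*E - 9*exp(-2) + 4*exp(-1) + 9*exp(2)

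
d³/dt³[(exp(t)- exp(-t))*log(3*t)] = (t^3*exp(2*t)*log(t) + t^3*exp(2*t)*log(3) + t^3*log(t) + t^3*log(3) + 3*t^2*exp(2*t) - 3*t^2 - 3*t*exp(2*t) - 3*t + 2*exp(2*t) - 2)*exp(-t)/t^3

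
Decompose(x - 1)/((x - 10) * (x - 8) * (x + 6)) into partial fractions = -1/(32*(x + 6)) - 1/(4*(x - 8)) + 9/(32*(x - 10))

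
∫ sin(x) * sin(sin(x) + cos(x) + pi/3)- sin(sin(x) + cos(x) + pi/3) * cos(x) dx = cos(sqrt(2)*sin(x + pi/4) + pi/3) + C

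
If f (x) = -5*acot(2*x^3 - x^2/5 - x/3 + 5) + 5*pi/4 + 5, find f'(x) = (6750*x^2 - 450*x - 375)/(900*x^6 - 180*x^5 - 291*x^4 + 4530*x^3 - 425*x^2 - 750*x + 5850)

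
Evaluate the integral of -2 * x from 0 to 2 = -4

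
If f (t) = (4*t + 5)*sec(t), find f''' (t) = (-4*t*sin(t)/cos(t) + 24*t*sin(t)/cos(t)^3 - 5*sin(t)/cos(t) + 30*sin(t)/cos(t)^3 - 12 + 24/cos(t)^2)/cos(t)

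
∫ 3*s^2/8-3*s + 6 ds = s^3/8 - 3*s^2/2 + 6*s + C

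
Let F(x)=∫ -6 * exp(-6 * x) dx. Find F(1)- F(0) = -1 + exp(-6)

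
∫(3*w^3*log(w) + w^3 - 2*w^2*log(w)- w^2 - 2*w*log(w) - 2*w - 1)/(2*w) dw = (w^3 - w^2 - 2*w - 1)*log(w)/2 + C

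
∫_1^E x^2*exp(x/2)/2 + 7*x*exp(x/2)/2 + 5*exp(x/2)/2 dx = -3*exp(1/2) + (-1 + exp(2) + 3*E)*exp(E/2)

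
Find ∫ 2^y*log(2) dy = 2^y + C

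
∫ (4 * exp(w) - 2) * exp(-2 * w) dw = (1 - 4*exp(w))*exp(-2*w) + C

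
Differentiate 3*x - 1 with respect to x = 3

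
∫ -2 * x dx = -x^2 + C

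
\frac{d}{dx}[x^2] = 2*x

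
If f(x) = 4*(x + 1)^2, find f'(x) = 8*x + 8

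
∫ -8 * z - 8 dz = -4*z^2 - 8*z + C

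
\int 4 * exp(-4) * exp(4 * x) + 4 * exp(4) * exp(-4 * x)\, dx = 2*sinh(4*x - 4) + C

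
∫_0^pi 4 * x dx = 2*pi^2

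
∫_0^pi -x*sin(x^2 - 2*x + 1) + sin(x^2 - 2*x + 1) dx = -cos(1)/2 + cos(1 + pi^2)/2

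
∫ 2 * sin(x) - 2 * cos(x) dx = -2*sqrt(2)*sin(x + pi/4) + C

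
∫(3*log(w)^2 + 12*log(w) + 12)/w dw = (log(w) + 2)^3 + C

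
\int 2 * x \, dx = x^2 + C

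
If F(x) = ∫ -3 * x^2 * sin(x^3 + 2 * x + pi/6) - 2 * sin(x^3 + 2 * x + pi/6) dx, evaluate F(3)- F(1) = cos(pi/6 + 33) - cos(pi/6 + 3)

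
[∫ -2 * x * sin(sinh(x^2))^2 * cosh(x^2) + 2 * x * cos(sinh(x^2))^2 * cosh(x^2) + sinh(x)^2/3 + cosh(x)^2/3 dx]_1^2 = -sinh(2)/6 + sin(2*sinh(4))/2 - sin(2*sinh(1))/2 + sinh(4)/6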